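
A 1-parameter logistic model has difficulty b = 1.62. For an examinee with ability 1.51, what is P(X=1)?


theta - b = 1.51 - 1.62 = -0.11
exp(-(theta - b)) = exp(0.11) = 1.1163
P = 1 / (1 + 1.1163)
P = 0.4725

0.4725


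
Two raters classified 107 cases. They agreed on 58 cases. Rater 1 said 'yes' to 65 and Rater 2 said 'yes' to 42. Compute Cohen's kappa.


P_o = 58/107 = 0.542056
P_e = (65*42 + 42*65) / 11449 = 0.476898
kappa = (P_o - P_e) / (1 - P_e)
kappa = (0.542056 - 0.476898) / (1 - 0.476898)
kappa = 0.1246

0.1246


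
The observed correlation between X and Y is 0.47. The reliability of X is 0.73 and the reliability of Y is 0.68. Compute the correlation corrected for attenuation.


r_corrected = rxy / sqrt(rxx * ryy)
= 0.47 / sqrt(0.73 * 0.68)
= 0.47 / sqrt(0.4964)
= 0.47 / 0.704557
r_corrected = 0.6671

0.6671


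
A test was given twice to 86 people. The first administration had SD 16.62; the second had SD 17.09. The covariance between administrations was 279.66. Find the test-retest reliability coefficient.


r = cov(X,Y) / (SD_X * SD_Y)
r = 279.66 / (16.62 * 17.09)
r = 279.66 / 284.0358
r = 0.9846

0.9846


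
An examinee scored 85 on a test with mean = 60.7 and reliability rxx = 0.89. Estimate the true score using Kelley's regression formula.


T_est = rxx * X + (1 - rxx) * mean
T_est = 0.89 * 85 + 0.11 * 60.7
T_est = 75.65 + 6.677
T_est = 82.327

82.327


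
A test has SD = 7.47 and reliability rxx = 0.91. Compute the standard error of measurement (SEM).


SEM = SD * sqrt(1 - rxx)
SEM = 7.47 * sqrt(1 - 0.91)
SEM = 7.47 * sqrt(0.09) = 7.47 * 0.3
SEM = 2.241

2.241


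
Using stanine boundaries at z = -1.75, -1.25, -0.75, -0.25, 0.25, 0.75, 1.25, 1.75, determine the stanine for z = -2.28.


Stanine boundaries: [-1.75, -1.25, -0.75, -0.25, 0.25, 0.75, 1.25, 1.75]
z = -2.28
Check each boundary:
  z < -1.75
  z < -1.25
  z < -0.75
  z < -0.25
  z < 0.25
  z < 0.75
  z < 1.25
  z < 1.75
Highest qualifying boundary gives stanine = 1

1


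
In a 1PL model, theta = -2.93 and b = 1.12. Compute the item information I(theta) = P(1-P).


P = 1/(1+exp(-(-2.93-1.12))) = 0.0171
I = P*(1-P) = 0.0171 * 0.9829
I = 0.0168

0.0168


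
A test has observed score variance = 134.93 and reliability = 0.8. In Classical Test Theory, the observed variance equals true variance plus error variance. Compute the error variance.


var_true = rxx * var_obs = 0.8 * 134.93 = 107.944
var_error = var_obs - var_true
var_error = 134.93 - 107.944
var_error = 26.986

26.986


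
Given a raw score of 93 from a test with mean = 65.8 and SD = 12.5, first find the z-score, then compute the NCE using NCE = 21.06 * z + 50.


z = (X - mean) / SD = (93 - 65.8) / 12.5
z = 27.2 / 12.5
z = 2.176
NCE = NCE = 21.06z + 50
Carry z at full precision (z = 27.2 / 12.5) into the conversion:
NCE = 21.06 * (27.2 / 12.5) + 50 = 572.832 / 12.5 + 50
NCE = 45.8266 + 50
NCE = 95.8266

95.8266


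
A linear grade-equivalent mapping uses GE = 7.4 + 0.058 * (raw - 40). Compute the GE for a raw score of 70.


raw - median = 70 - 40 = 30
slope * diff = 0.058 * 30 = 1.74
GE = 7.4 + 1.74
GE = 9.14

9.14


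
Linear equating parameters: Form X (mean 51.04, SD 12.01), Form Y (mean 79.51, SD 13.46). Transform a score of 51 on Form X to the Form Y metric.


slope = SD_Y / SD_X = 13.46 / 12.01 ~ 1.1207
intercept = mean_Y - slope * mean_X = 79.51 - (13.46 / 12.01) * 51.04 ~ 22.3078
Y = slope * X + intercept. To avoid rounding drift from the rounded slope/intercept, evaluate the equivalent form Y = mean_Y + SD_Y * (X - mean_X) / SD_X at full precision:
Y = 79.51 + 13.46 * (51 - 51.04) / 12.01
Y = 79.51 - 13.46 * 0.04 / 12.01
Y = 79.51 - 0.5384 / 12.01
Y = 79.51 - 0.0448
Y = 79.4652

79.4652


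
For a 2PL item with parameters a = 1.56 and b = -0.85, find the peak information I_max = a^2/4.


For 2PL, max info at theta = b = -0.85
I_max = a^2 / 4 = 1.56^2 / 4
= 2.4336 / 4
I_max = 0.6084

0.6084


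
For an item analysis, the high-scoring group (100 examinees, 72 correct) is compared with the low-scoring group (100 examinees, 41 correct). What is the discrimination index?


p_upper = 72/100 = 0.72
p_lower = 41/100 = 0.41
D = 0.72 - 0.41 = 0.31

0.31


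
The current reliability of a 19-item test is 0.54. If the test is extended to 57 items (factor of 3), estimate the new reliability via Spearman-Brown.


r_new = (n * rxx) / (1 + (n-1) * rxx)
r_new = (3 * 0.54) / (1 + 2 * 0.54)
r_new = 1.62 / 2.08
r_new = 0.7788

0.7788


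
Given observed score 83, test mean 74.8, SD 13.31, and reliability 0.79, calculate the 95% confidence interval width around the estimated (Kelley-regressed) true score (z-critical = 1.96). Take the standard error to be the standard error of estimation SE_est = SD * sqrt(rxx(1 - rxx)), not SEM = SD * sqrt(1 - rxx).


True score estimate = 0.79*83 + 0.21*74.8 = 81.278
SE_est = SD * sqrt(rxx * (1 - rxx)) = 13.31 * sqrt(0.79 * 0.21) = 13.31 * sqrt(0.1659) = 5.421273
CI = T_est +/- z * SE_est, so width = 2 * z * SE_est = 2 * 1.96 * 5.421273
Width = 21.2514

21.2514


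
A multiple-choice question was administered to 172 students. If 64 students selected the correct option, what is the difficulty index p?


Item difficulty p = number correct / total examinees
p = 64 / 172
p = 0.3721

0.3721


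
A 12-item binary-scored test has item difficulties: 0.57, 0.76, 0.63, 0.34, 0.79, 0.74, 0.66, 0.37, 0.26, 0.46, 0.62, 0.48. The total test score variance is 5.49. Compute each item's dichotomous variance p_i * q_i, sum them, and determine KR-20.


For each item, compute p_i * q_i:
  Item 1: 0.57 * 0.43 = 0.2451
  Item 2: 0.76 * 0.24 = 0.1824
  Item 3: 0.63 * 0.37 = 0.2331
  Item 4: 0.34 * 0.66 = 0.2244
  Item 5: 0.79 * 0.21 = 0.1659
  Item 6: 0.74 * 0.26 = 0.1924
  Item 7: 0.66 * 0.34 = 0.2244
  Item 8: 0.37 * 0.63 = 0.2331
  Item 9: 0.26 * 0.74 = 0.1924
  Item 10: 0.46 * 0.54 = 0.2484
  Item 11: 0.62 * 0.38 = 0.2356
  Item 12: 0.48 * 0.52 = 0.2496
Sum(p_i * q_i) = 0.2451 + 0.1824 + 0.2331 + 0.2244 + 0.1659 + 0.1924 + 0.2244 + 0.2331 + 0.1924 + 0.2484 + 0.2356 + 0.2496 = 2.6268
KR-20 = (k/(k-1)) * (1 - Sum(p_i*q_i) / Var_total)
= (12/11) * (1 - 2.6268/5.49)
= 1.0909 * 0.5215
KR-20 = 0.5689

0.5689


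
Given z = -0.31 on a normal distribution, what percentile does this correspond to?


CDF(z) = 0.5 * (1 + erf(z/sqrt(2)))
erf(-0.2192) = -0.2434
CDF = 0.3783
Percentile rank = 0.3783 * 100 = 37.83

37.83


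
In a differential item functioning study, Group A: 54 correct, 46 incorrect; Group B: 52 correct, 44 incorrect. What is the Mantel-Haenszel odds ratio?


Odds_A = 54/46 = 1.1739
Odds_B = 52/44 = 1.1818
OR = Odds_A / Odds_B = 1.1739 / 1.1818
Exactly, OR = (54 * 44) / (46 * 52) = 2376 / 2392
OR = 0.9933

0.9933


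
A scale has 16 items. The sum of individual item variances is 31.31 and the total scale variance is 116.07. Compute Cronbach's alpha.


alpha = (k/(k-1)) * (1 - sum(si^2)/s_total^2)
= (16/15) * (1 - 31.31/116.07)
alpha = 0.7789

0.7789


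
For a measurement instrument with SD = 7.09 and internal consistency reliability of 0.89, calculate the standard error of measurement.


SEM = SD * sqrt(1 - rxx)
SEM = 7.09 * sqrt(1 - 0.89)
SEM = 7.09 * sqrt(0.11) = 7.09 * 0.331662
SEM = 2.3515

2.3515


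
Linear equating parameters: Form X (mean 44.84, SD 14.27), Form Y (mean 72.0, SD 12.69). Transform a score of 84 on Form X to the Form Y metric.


slope = SD_Y / SD_X = 12.69 / 14.27 ~ 0.8893
intercept = mean_Y - slope * mean_X = 72.0 - (12.69 / 14.27) * 44.84 ~ 32.1248
Y = slope * X + intercept. To avoid rounding drift from the rounded slope/intercept, evaluate the equivalent form Y = mean_Y + SD_Y * (X - mean_X) / SD_X at full precision:
Y = 72.0 + 12.69 * (84 - 44.84) / 14.27
Y = 72.0 + 12.69 * 39.16 / 14.27
Y = 72.0 + 496.9404 / 14.27
Y = 72.0 + 34.8241
Y = 106.8241

106.8241


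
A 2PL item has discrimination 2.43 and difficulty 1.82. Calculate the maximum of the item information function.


For 2PL, max info at theta = b = 1.82
I_max = a^2 / 4 = 2.43^2 / 4
= 5.9049 / 4
I_max = 1.4762

1.4762


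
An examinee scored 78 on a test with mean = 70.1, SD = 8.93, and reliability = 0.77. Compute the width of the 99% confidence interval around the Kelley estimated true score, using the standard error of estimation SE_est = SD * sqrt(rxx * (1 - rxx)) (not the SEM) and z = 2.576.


True score estimate = 0.77*78 + 0.23*70.1 = 76.183
SE_est = SD * sqrt(rxx * (1 - rxx)) = 8.93 * sqrt(0.77 * 0.23) = 8.93 * sqrt(0.1771) = 3.758034
CI = T_est +/- z * SE_est, so width = 2 * z * SE_est = 2 * 2.576 * 3.758034
Width = 19.3614

19.3614


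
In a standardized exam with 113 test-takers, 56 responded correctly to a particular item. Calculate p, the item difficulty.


Item difficulty p = number correct / total examinees
p = 56 / 113
p = 0.4956

0.4956


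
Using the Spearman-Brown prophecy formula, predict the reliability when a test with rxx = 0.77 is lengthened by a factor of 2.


r_new = (n * rxx) / (1 + (n-1) * rxx)
r_new = (2 * 0.77) / (1 + 1 * 0.77)
r_new = 1.54 / 1.77
r_new = 0.8701

0.8701


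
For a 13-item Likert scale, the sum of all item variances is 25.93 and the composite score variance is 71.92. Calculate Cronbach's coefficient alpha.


alpha = (k/(k-1)) * (1 - sum(si^2)/s_total^2)
= (13/12) * (1 - 25.93/71.92)
alpha = 0.6927

0.6927


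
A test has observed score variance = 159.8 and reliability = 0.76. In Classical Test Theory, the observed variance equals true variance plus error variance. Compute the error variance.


var_true = rxx * var_obs = 0.76 * 159.8 = 121.448
var_error = var_obs - var_true
var_error = 159.8 - 121.448
var_error = 38.352

38.352


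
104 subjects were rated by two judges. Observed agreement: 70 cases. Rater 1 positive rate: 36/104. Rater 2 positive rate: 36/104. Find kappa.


P_o = 70/104 = 0.673077
P_e = (36*36 + 68*68) / 10816 = 0.547337
kappa = (P_o - P_e) / (1 - P_e)
kappa = (0.673077 - 0.547337) / (1 - 0.547337)
kappa = 0.2778

0.2778


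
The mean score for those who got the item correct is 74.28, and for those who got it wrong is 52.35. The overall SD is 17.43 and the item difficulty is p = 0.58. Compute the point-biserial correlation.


q = 1 - p = 0.42
rpb = ((M1 - M0) / SD) * sqrt(p * q)
rpb = ((74.28 - 52.35) / 17.43) * sqrt(0.58 * 0.42)
rpb = 0.621

0.621


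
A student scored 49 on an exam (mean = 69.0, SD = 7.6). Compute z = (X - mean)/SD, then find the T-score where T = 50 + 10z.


z = (X - mean) / SD = (49 - 69.0) / 7.6
z = -20.0 / 7.6
z = -2.6316
T-score = T = 50 + 10z
Carry z at full precision (z = -20.0 / 7.6) into the conversion:
T-score = 50 + 10 * (-20.0 / 7.6) = 50 + -200 / 7.6
T-score = 50 + -26.3158
T-score = 23.6842

23.6842


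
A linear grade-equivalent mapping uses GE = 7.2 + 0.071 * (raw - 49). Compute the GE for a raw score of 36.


raw - median = 36 - 49 = -13
slope * diff = 0.071 * -13 = -0.923
GE = 7.2 + -0.923
GE = 6.277

6.277


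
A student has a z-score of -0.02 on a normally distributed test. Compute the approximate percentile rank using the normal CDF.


CDF(z) = 0.5 * (1 + erf(z/sqrt(2)))
erf(-0.0141) = -0.016
CDF = 0.492
Percentile rank = 0.492 * 100 = 49.2

49.2


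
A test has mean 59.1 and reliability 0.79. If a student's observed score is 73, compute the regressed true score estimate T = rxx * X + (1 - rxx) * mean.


T_est = rxx * X + (1 - rxx) * mean
T_est = 0.79 * 73 + 0.21 * 59.1
T_est = 57.67 + 12.411
T_est = 70.081

70.081


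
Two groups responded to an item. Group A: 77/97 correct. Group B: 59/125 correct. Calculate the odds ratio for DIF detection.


Odds_A = 77/20 = 3.85
Odds_B = 59/66 = 0.8939
OR = Odds_A / Odds_B = 3.85 / 0.8939
Exactly, OR = (77 * 66) / (20 * 59) = 5082 / 1180
OR = 4.3068

4.3068


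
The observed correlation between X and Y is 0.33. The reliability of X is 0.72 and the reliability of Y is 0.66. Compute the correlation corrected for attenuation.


r_corrected = rxy / sqrt(rxx * ryy)
= 0.33 / sqrt(0.72 * 0.66)
= 0.33 / sqrt(0.4752)
= 0.33 / 0.689348
r_corrected = 0.4787

0.4787


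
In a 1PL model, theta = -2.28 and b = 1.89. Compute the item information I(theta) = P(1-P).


P = 1/(1+exp(-(-2.28-1.89))) = 0.0152
I = P*(1-P) = 0.0152 * 0.9848
I = 0.015

0.015


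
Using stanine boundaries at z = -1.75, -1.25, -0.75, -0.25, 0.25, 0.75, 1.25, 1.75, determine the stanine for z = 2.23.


Stanine boundaries: [-1.75, -1.25, -0.75, -0.25, 0.25, 0.75, 1.25, 1.75]
z = 2.23
Check each boundary:
  z >= -1.75 -> could be stanine 2
  z >= -1.25 -> could be stanine 3
  z >= -0.75 -> could be stanine 4
  z >= -0.25 -> could be stanine 5
  z >= 0.25 -> could be stanine 6
  z >= 0.75 -> could be stanine 7
  z >= 1.25 -> could be stanine 8
  z >= 1.75 -> could be stanine 9
Highest qualifying boundary gives stanine = 9

9


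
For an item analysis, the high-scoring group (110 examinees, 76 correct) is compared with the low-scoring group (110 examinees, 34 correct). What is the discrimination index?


p_upper = 76/110 = 0.6909
p_lower = 34/110 = 0.3091
D = 0.6909 - 0.3091 = 0.3818

0.3818


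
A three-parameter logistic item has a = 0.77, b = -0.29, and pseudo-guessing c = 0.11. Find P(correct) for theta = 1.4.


logit = 0.77*(1.4 - -0.29) = 1.3013
P* = 1/(1 + exp(-1.3013)) = 0.7861
P = 0.11 + (1 - 0.11) * 0.7861
P = 0.8096

0.8096


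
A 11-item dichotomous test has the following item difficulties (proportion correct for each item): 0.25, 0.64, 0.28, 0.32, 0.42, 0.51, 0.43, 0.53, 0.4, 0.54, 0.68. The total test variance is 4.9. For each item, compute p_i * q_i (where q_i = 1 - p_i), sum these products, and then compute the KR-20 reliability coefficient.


For each item, compute p_i * q_i:
  Item 1: 0.25 * 0.75 = 0.1875
  Item 2: 0.64 * 0.36 = 0.2304
  Item 3: 0.28 * 0.72 = 0.2016
  Item 4: 0.32 * 0.68 = 0.2176
  Item 5: 0.42 * 0.58 = 0.2436
  Item 6: 0.51 * 0.49 = 0.2499
  Item 7: 0.43 * 0.57 = 0.2451
  Item 8: 0.53 * 0.47 = 0.2491
  Item 9: 0.4 * 0.6 = 0.24
  Item 10: 0.54 * 0.46 = 0.2484
  Item 11: 0.68 * 0.32 = 0.2176
Sum(p_i * q_i) = 0.1875 + 0.2304 + 0.2016 + 0.2176 + 0.2436 + 0.2499 + 0.2451 + 0.2491 + 0.24 + 0.2484 + 0.2176 = 2.5308
KR-20 = (k/(k-1)) * (1 - Sum(p_i*q_i) / Var_total)
= (11/10) * (1 - 2.5308/4.9)
= 1.1 * 0.4835
KR-20 = 0.5319

0.5319


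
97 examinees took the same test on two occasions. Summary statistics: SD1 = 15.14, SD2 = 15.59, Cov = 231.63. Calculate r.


r = cov(X,Y) / (SD_X * SD_Y)
r = 231.63 / (15.14 * 15.59)
r = 231.63 / 236.0326
r = 0.9813

0.9813


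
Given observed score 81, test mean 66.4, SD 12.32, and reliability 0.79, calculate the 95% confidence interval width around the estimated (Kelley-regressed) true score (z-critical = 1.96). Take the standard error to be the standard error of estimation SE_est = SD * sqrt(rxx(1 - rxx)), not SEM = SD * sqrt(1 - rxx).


True score estimate = 0.79*81 + 0.21*66.4 = 77.934
SE_est = SD * sqrt(rxx * (1 - rxx)) = 12.32 * sqrt(0.79 * 0.21) = 12.32 * sqrt(0.1659) = 5.018037
CI = T_est +/- z * SE_est, so width = 2 * z * SE_est = 2 * 1.96 * 5.018037
Width = 19.6707

19.6707


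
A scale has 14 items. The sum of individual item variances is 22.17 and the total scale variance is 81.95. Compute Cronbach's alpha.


alpha = (k/(k-1)) * (1 - sum(si^2)/s_total^2)
= (14/13) * (1 - 22.17/81.95)
alpha = 0.7856

0.7856


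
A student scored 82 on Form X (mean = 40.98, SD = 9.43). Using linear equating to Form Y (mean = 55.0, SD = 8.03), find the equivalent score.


slope = SD_Y / SD_X = 8.03 / 9.43 ~ 0.8515
intercept = mean_Y - slope * mean_X = 55.0 - (8.03 / 9.43) * 40.98 ~ 20.104
Y = slope * X + intercept. To avoid rounding drift from the rounded slope/intercept, evaluate the equivalent form Y = mean_Y + SD_Y * (X - mean_X) / SD_X at full precision:
Y = 55.0 + 8.03 * (82 - 40.98) / 9.43
Y = 55.0 + 8.03 * 41.02 / 9.43
Y = 55.0 + 329.3906 / 9.43
Y = 55.0 + 34.9301
Y = 89.9301

89.9301


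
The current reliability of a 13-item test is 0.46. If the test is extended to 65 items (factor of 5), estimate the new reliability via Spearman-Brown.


r_new = (n * rxx) / (1 + (n-1) * rxx)
r_new = (5 * 0.46) / (1 + 4 * 0.46)
r_new = 2.3 / 2.84
r_new = 0.8099

0.8099


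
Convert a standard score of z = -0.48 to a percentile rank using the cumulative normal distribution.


CDF(z) = 0.5 * (1 + erf(z/sqrt(2)))
erf(-0.3394) = -0.3688
CDF = 0.3156
Percentile rank = 0.3156 * 100 = 31.56

31.56


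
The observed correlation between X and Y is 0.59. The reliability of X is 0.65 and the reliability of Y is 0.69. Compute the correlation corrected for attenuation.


r_corrected = rxy / sqrt(rxx * ryy)
= 0.59 / sqrt(0.65 * 0.69)
= 0.59 / sqrt(0.4485)
= 0.59 / 0.669701
r_corrected = 0.881

0.881


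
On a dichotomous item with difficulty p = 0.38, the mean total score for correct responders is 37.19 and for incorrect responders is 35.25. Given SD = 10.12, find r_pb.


q = 1 - p = 0.62
rpb = ((M1 - M0) / SD) * sqrt(p * q)
rpb = ((37.19 - 35.25) / 10.12) * sqrt(0.38 * 0.62)
rpb = 0.093

0.093


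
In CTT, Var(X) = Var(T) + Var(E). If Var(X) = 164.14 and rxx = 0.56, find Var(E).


var_true = rxx * var_obs = 0.56 * 164.14 = 91.9184
var_error = var_obs - var_true
var_error = 164.14 - 91.9184
var_error = 72.2216

72.2216


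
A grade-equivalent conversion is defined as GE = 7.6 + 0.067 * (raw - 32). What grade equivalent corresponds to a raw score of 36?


raw - median = 36 - 32 = 4
slope * diff = 0.067 * 4 = 0.268
GE = 7.6 + 0.268
GE = 7.868

7.868


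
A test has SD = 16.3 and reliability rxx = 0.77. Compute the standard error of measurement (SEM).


SEM = SD * sqrt(1 - rxx)
SEM = 16.3 * sqrt(1 - 0.77)
SEM = 16.3 * sqrt(0.23) = 16.3 * 0.479583
SEM = 7.8172

7.8172


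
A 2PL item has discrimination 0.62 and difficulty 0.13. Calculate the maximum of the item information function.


For 2PL, max info at theta = b = 0.13
I_max = a^2 / 4 = 0.62^2 / 4
= 0.3844 / 4
I_max = 0.0961

0.0961


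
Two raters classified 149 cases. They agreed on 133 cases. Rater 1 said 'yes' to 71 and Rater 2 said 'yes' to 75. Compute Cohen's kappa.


P_o = 133/149 = 0.892617
P_e = (71*75 + 78*74) / 22201 = 0.499842
kappa = (P_o - P_e) / (1 - P_e)
kappa = (0.892617 - 0.499842) / (1 - 0.499842)
kappa = 0.7853

0.7853


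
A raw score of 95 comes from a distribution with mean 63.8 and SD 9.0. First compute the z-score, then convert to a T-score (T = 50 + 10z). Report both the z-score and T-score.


z = (X - mean) / SD = (95 - 63.8) / 9.0
z = 31.2 / 9.0
z = 3.4667
T-score = T = 50 + 10z
Carry z at full precision (z = 31.2 / 9.0) into the conversion:
T-score = 50 + 10 * (31.2 / 9.0) = 50 + 312 / 9.0
T-score = 50 + 34.6667
T-score = 84.6667

84.6667


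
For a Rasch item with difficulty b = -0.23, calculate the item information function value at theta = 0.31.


P = 1/(1+exp(-(0.31--0.23))) = 0.6318
I = P*(1-P) = 0.6318 * 0.3682
I = 0.2326

0.2326


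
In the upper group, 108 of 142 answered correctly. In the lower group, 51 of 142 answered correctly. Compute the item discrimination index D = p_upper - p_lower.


p_upper = 108/142 = 0.7606
p_lower = 51/142 = 0.3592
D = 0.7606 - 0.3592 = 0.4014

0.4014


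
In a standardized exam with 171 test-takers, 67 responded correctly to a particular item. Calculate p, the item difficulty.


Item difficulty p = number correct / total examinees
p = 67 / 171
p = 0.3918

0.3918


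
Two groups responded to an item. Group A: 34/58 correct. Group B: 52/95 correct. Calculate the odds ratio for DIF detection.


Odds_A = 34/24 = 1.4167
Odds_B = 52/43 = 1.2093
OR = Odds_A / Odds_B = 1.4167 / 1.2093
Exactly, OR = (34 * 43) / (24 * 52) = 1462 / 1248
OR = 1.1715

1.1715


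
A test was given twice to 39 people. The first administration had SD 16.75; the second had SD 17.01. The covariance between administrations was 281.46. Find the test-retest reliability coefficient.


r = cov(X,Y) / (SD_X * SD_Y)
r = 281.46 / (16.75 * 17.01)
r = 281.46 / 284.9175
r = 0.9879

0.9879


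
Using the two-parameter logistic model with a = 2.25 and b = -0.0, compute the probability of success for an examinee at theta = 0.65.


a*(theta - b) = 2.25 * (0.65 - -0.0) = 1.4625
exp(-1.4625) = 0.2317
P = 1 / (1 + 0.2317)
P = 0.8119

0.8119


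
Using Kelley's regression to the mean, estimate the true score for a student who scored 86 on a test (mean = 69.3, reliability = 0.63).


T_est = rxx * X + (1 - rxx) * mean
T_est = 0.63 * 86 + 0.37 * 69.3
T_est = 54.18 + 25.641
T_est = 79.821

79.821


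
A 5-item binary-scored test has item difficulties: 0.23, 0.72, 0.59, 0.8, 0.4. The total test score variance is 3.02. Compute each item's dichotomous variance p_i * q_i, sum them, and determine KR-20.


For each item, compute p_i * q_i:
  Item 1: 0.23 * 0.77 = 0.1771
  Item 2: 0.72 * 0.28 = 0.2016
  Item 3: 0.59 * 0.41 = 0.2419
  Item 4: 0.8 * 0.2 = 0.16
  Item 5: 0.4 * 0.6 = 0.24
Sum(p_i * q_i) = 0.1771 + 0.2016 + 0.2419 + 0.16 + 0.24 = 1.0206
KR-20 = (k/(k-1)) * (1 - Sum(p_i*q_i) / Var_total)
= (5/4) * (1 - 1.0206/3.02)
= 1.25 * 0.6621
KR-20 = 0.8276

0.8276


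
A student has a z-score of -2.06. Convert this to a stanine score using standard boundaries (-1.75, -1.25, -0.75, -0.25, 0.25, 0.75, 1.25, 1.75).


Stanine boundaries: [-1.75, -1.25, -0.75, -0.25, 0.25, 0.75, 1.25, 1.75]
z = -2.06
Check each boundary:
  z < -1.75
  z < -1.25
  z < -0.75
  z < -0.25
  z < 0.25
  z < 0.75
  z < 1.25
  z < 1.75
Highest qualifying boundary gives stanine = 1

1


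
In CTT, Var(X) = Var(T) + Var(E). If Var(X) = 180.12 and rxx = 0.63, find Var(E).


var_true = rxx * var_obs = 0.63 * 180.12 = 113.4756
var_error = var_obs - var_true
var_error = 180.12 - 113.4756
var_error = 66.6444

66.6444


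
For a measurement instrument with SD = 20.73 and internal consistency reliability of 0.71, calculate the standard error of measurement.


SEM = SD * sqrt(1 - rxx)
SEM = 20.73 * sqrt(1 - 0.71)
SEM = 20.73 * sqrt(0.29) = 20.73 * 0.538516
SEM = 11.1634

11.1634


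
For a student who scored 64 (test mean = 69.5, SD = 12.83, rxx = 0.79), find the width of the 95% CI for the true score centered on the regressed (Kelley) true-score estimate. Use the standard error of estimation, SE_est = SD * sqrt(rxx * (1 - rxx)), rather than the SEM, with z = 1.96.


True score estimate = 0.79*64 + 0.21*69.5 = 65.155
SE_est = SD * sqrt(rxx * (1 - rxx)) = 12.83 * sqrt(0.79 * 0.21) = 12.83 * sqrt(0.1659) = 5.225765
CI = T_est +/- z * SE_est, so width = 2 * z * SE_est = 2 * 1.96 * 5.225765
Width = 20.485

20.485


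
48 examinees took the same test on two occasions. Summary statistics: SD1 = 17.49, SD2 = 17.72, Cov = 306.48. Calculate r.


r = cov(X,Y) / (SD_X * SD_Y)
r = 306.48 / (17.49 * 17.72)
r = 306.48 / 309.9228
r = 0.9889

0.9889


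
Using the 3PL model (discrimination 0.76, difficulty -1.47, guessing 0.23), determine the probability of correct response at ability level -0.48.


logit = 0.76*(-0.48 - -1.47) = 0.7524
P* = 1/(1 + exp(-0.7524)) = 0.6797
P = 0.23 + (1 - 0.23) * 0.6797
P = 0.7534

0.7534


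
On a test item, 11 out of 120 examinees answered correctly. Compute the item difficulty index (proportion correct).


Item difficulty p = number correct / total examinees
p = 11 / 120
p = 0.0917

0.0917


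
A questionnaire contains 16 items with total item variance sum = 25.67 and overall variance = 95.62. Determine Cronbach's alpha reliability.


alpha = (k/(k-1)) * (1 - sum(si^2)/s_total^2)
= (16/15) * (1 - 25.67/95.62)
alpha = 0.7803

0.7803


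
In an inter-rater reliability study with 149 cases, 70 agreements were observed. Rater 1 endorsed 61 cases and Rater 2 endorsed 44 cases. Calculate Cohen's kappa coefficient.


P_o = 70/149 = 0.469799
P_e = (61*44 + 88*105) / 22201 = 0.537093
kappa = (P_o - P_e) / (1 - P_e)
kappa = (0.469799 - 0.537093) / (1 - 0.537093)
kappa = -0.1454

-0.1454


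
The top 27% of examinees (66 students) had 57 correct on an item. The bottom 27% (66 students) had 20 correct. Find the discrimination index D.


p_upper = 57/66 = 0.8636
p_lower = 20/66 = 0.303
D = 0.8636 - 0.303 = 0.5606

0.5606


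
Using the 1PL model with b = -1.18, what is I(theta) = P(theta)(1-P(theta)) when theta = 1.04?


P = 1/(1+exp(-(1.04--1.18))) = 0.902
I = P*(1-P) = 0.902 * 0.098
I = 0.0884

0.0884


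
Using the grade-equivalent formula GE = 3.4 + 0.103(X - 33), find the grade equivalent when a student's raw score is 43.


raw - median = 43 - 33 = 10
slope * diff = 0.103 * 10 = 1.03
GE = 3.4 + 1.03
GE = 4.43

4.43


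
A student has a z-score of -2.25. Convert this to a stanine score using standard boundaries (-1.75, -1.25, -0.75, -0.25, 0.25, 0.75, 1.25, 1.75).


Stanine boundaries: [-1.75, -1.25, -0.75, -0.25, 0.25, 0.75, 1.25, 1.75]
z = -2.25
Check each boundary:
  z < -1.75
  z < -1.25
  z < -0.75
  z < -0.25
  z < 0.25
  z < 0.75
  z < 1.25
  z < 1.75
Highest qualifying boundary gives stanine = 1

1


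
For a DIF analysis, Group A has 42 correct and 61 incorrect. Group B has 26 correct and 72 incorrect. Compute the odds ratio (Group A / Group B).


Odds_A = 42/61 = 0.6885
Odds_B = 26/72 = 0.3611
OR = Odds_A / Odds_B = 0.6885 / 0.3611
Exactly, OR = (42 * 72) / (61 * 26) = 3024 / 1586
OR = 1.9067

1.9067


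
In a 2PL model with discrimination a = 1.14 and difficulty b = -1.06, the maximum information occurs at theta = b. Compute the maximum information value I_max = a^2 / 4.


For 2PL, max info at theta = b = -1.06
I_max = a^2 / 4 = 1.14^2 / 4
= 1.2996 / 4
I_max = 0.3249

0.3249


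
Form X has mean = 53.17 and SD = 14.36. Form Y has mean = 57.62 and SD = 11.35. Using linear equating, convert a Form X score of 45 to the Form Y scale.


slope = SD_Y / SD_X = 11.35 / 14.36 ~ 0.7904
intercept = mean_Y - slope * mean_X = 57.62 - (11.35 / 14.36) * 53.17 ~ 15.595
Y = slope * X + intercept. To avoid rounding drift from the rounded slope/intercept, evaluate the equivalent form Y = mean_Y + SD_Y * (X - mean_X) / SD_X at full precision:
Y = 57.62 + 11.35 * (45 - 53.17) / 14.36
Y = 57.62 - 11.35 * 8.17 / 14.36
Y = 57.62 - 92.7295 / 14.36
Y = 57.62 - 6.4575
Y = 51.1625

51.1625


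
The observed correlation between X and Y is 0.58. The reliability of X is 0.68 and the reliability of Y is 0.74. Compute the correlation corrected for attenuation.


r_corrected = rxy / sqrt(rxx * ryy)
= 0.58 / sqrt(0.68 * 0.74)
= 0.58 / sqrt(0.5032)
= 0.58 / 0.709366
r_corrected = 0.8176

0.8176


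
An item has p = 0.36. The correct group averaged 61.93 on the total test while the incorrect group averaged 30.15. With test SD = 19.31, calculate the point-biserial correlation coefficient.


q = 1 - p = 0.64
rpb = ((M1 - M0) / SD) * sqrt(p * q)
rpb = ((61.93 - 30.15) / 19.31) * sqrt(0.36 * 0.64)
rpb = 0.79

0.79


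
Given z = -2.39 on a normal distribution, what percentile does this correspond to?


CDF(z) = 0.5 * (1 + erf(z/sqrt(2)))
erf(-1.69) = -0.9832
CDF = 0.0084
Percentile rank = 0.0084 * 100 = 0.84

0.84


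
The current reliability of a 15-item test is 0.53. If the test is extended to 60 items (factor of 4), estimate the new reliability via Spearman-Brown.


r_new = (n * rxx) / (1 + (n-1) * rxx)
r_new = (4 * 0.53) / (1 + 3 * 0.53)
r_new = 2.12 / 2.59
r_new = 0.8185

0.8185


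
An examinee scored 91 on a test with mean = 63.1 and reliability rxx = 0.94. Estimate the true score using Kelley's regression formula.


T_est = rxx * X + (1 - rxx) * mean
T_est = 0.94 * 91 + 0.06 * 63.1
T_est = 85.54 + 3.786
T_est = 89.326

89.326


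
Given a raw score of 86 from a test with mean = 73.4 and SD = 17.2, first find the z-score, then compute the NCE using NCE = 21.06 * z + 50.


z = (X - mean) / SD = (86 - 73.4) / 17.2
z = 12.6 / 17.2
z = 0.7326
NCE = NCE = 21.06z + 50
Carry z at full precision (z = 12.6 / 17.2) into the conversion:
NCE = 21.06 * (12.6 / 17.2) + 50 = 265.356 / 17.2 + 50
NCE = 15.4277 + 50
NCE = 65.4277

65.4277


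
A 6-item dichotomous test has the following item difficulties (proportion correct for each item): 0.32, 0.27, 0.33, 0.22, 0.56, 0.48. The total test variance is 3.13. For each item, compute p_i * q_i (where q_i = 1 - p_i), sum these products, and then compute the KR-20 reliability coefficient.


For each item, compute p_i * q_i:
  Item 1: 0.32 * 0.68 = 0.2176
  Item 2: 0.27 * 0.73 = 0.1971
  Item 3: 0.33 * 0.67 = 0.2211
  Item 4: 0.22 * 0.78 = 0.1716
  Item 5: 0.56 * 0.44 = 0.2464
  Item 6: 0.48 * 0.52 = 0.2496
Sum(p_i * q_i) = 0.2176 + 0.1971 + 0.2211 + 0.1716 + 0.2464 + 0.2496 = 1.3034
KR-20 = (k/(k-1)) * (1 - Sum(p_i*q_i) / Var_total)
= (6/5) * (1 - 1.3034/3.13)
= 1.2 * 0.5836
KR-20 = 0.7003

0.7003


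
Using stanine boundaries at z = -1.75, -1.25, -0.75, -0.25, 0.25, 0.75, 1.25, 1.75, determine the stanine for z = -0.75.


Stanine boundaries: [-1.75, -1.25, -0.75, -0.25, 0.25, 0.75, 1.25, 1.75]
z = -0.75
Check each boundary:
  z >= -1.75 -> could be stanine 2
  z >= -1.25 -> could be stanine 3
  z >= -0.75 -> could be stanine 4
  z < -0.25
  z < 0.25
  z < 0.75
  z < 1.25
  z < 1.75
Highest qualifying boundary gives stanine = 4

4


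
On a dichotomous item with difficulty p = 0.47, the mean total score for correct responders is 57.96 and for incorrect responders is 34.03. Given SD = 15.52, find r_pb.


q = 1 - p = 0.53
rpb = ((M1 - M0) / SD) * sqrt(p * q)
rpb = ((57.96 - 34.03) / 15.52) * sqrt(0.47 * 0.53)
rpb = 0.7696

0.7696


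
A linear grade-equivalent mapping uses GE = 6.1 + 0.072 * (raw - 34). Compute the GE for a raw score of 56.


raw - median = 56 - 34 = 22
slope * diff = 0.072 * 22 = 1.584
GE = 6.1 + 1.584
GE = 7.684

7.684


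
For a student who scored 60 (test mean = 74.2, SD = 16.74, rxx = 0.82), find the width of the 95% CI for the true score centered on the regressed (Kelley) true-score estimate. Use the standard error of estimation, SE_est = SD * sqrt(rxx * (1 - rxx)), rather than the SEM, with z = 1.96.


True score estimate = 0.82*60 + 0.18*74.2 = 62.556
SE_est = SD * sqrt(rxx * (1 - rxx)) = 16.74 * sqrt(0.82 * 0.18) = 16.74 * sqrt(0.1476) = 6.431298
CI = T_est +/- z * SE_est, so width = 2 * z * SE_est = 2 * 1.96 * 6.431298
Width = 25.2107

25.2107


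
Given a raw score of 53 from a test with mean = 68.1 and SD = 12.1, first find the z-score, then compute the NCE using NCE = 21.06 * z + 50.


z = (X - mean) / SD = (53 - 68.1) / 12.1
z = -15.1 / 12.1
z = -1.2479
NCE = NCE = 21.06z + 50
Carry z at full precision (z = -15.1 / 12.1) into the conversion:
NCE = 21.06 * (-15.1 / 12.1) + 50 = -318.006 / 12.1 + 50
NCE = -26.2815 + 50
NCE = 23.7185

23.7185


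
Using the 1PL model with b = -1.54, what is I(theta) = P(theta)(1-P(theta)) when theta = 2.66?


P = 1/(1+exp(-(2.66--1.54))) = 0.9852
I = P*(1-P) = 0.9852 * 0.0148
I = 0.0146

0.0146


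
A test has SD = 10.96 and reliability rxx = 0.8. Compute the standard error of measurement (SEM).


SEM = SD * sqrt(1 - rxx)
SEM = 10.96 * sqrt(1 - 0.8)
SEM = 10.96 * sqrt(0.2) = 10.96 * 0.447214
SEM = 4.9015

4.9015


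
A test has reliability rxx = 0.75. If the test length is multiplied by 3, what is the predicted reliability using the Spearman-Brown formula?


r_new = (n * rxx) / (1 + (n-1) * rxx)
r_new = (3 * 0.75) / (1 + 2 * 0.75)
r_new = 2.25 / 2.5
r_new = 0.9

0.9


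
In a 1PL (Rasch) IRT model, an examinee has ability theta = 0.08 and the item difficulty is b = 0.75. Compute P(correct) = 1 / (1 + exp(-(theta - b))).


theta - b = 0.08 - 0.75 = -0.67
exp(-(theta - b)) = exp(0.67) = 1.9542
P = 1 / (1 + 1.9542)
P = 0.3385

0.3385


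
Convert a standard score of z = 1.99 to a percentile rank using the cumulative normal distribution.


CDF(z) = 0.5 * (1 + erf(z/sqrt(2)))
erf(1.4071) = 0.9534
CDF = 0.9767
Percentile rank = 0.9767 * 100 = 97.67

97.67


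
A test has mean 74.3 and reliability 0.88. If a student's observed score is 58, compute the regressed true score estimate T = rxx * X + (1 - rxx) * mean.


T_est = rxx * X + (1 - rxx) * mean
T_est = 0.88 * 58 + 0.12 * 74.3
T_est = 51.04 + 8.916
T_est = 59.956

59.956


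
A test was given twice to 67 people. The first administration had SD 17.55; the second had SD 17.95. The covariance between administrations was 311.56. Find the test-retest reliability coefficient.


r = cov(X,Y) / (SD_X * SD_Y)
r = 311.56 / (17.55 * 17.95)
r = 311.56 / 315.0225
r = 0.989

0.989


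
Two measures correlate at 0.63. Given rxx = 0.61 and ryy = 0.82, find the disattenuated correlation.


r_corrected = rxy / sqrt(rxx * ryy)
= 0.63 / sqrt(0.61 * 0.82)
= 0.63 / sqrt(0.5002)
= 0.63 / 0.707248
r_corrected = 0.8908

0.8908


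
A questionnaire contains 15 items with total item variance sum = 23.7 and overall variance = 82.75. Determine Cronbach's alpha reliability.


alpha = (k/(k-1)) * (1 - sum(si^2)/s_total^2)
= (15/14) * (1 - 23.7/82.75)
alpha = 0.7646

0.7646


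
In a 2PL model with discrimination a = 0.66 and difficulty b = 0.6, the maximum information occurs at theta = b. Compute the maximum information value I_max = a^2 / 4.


For 2PL, max info at theta = b = 0.6
I_max = a^2 / 4 = 0.66^2 / 4
= 0.4356 / 4
I_max = 0.1089

0.1089


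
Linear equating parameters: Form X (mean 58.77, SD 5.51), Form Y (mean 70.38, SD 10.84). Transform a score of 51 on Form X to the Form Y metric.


slope = SD_Y / SD_X = 10.84 / 5.51 ~ 1.9673
intercept = mean_Y - slope * mean_X = 70.38 - (10.84 / 5.51) * 58.77 ~ -45.2401
Y = slope * X + intercept. To avoid rounding drift from the rounded slope/intercept, evaluate the equivalent form Y = mean_Y + SD_Y * (X - mean_X) / SD_X at full precision:
Y = 70.38 + 10.84 * (51 - 58.77) / 5.51
Y = 70.38 - 10.84 * 7.77 / 5.51
Y = 70.38 - 84.2268 / 5.51
Y = 70.38 - 15.2862
Y = 55.0938

55.0938


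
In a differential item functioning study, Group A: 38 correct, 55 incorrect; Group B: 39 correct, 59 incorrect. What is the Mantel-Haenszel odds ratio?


Odds_A = 38/55 = 0.6909
Odds_B = 39/59 = 0.661
OR = Odds_A / Odds_B = 0.6909 / 0.661
Exactly, OR = (38 * 59) / (55 * 39) = 2242 / 2145
OR = 1.0452

1.0452


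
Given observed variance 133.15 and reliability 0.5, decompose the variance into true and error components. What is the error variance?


var_true = rxx * var_obs = 0.5 * 133.15 = 66.575
var_error = var_obs - var_true
var_error = 133.15 - 66.575
var_error = 66.575

66.575


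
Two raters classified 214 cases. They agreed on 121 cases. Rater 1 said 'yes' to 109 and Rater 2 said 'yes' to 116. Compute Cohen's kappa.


P_o = 121/214 = 0.565421
P_e = (109*116 + 105*98) / 45796 = 0.500786
kappa = (P_o - P_e) / (1 - P_e)
kappa = (0.565421 - 0.500786) / (1 - 0.500786)
kappa = 0.1295

0.1295


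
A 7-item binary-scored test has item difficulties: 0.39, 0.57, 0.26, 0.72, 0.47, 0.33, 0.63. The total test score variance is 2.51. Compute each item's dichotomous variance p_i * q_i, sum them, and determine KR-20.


For each item, compute p_i * q_i:
  Item 1: 0.39 * 0.61 = 0.2379
  Item 2: 0.57 * 0.43 = 0.2451
  Item 3: 0.26 * 0.74 = 0.1924
  Item 4: 0.72 * 0.28 = 0.2016
  Item 5: 0.47 * 0.53 = 0.2491
  Item 6: 0.33 * 0.67 = 0.2211
  Item 7: 0.63 * 0.37 = 0.2331
Sum(p_i * q_i) = 0.2379 + 0.2451 + 0.1924 + 0.2016 + 0.2491 + 0.2211 + 0.2331 = 1.5803
KR-20 = (k/(k-1)) * (1 - Sum(p_i*q_i) / Var_total)
= (7/6) * (1 - 1.5803/2.51)
= 1.1667 * 0.3704
KR-20 = 0.4321

0.4321


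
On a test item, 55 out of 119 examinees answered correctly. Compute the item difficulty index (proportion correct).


Item difficulty p = number correct / total examinees
p = 55 / 119
p = 0.4622

0.4622


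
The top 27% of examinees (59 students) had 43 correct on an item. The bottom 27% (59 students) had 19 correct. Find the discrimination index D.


p_upper = 43/59 = 0.7288
p_lower = 19/59 = 0.322
D = 0.7288 - 0.322 = 0.4068

0.4068


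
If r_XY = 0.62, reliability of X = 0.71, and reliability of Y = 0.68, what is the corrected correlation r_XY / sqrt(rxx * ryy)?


r_corrected = rxy / sqrt(rxx * ryy)
= 0.62 / sqrt(0.71 * 0.68)
= 0.62 / sqrt(0.4828)
= 0.62 / 0.694838
r_corrected = 0.8923

0.8923


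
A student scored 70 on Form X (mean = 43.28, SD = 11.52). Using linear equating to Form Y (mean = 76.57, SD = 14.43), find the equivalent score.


slope = SD_Y / SD_X = 14.43 / 11.52 ~ 1.2526
intercept = mean_Y - slope * mean_X = 76.57 - (14.43 / 11.52) * 43.28 ~ 22.3573
Y = slope * X + intercept. To avoid rounding drift from the rounded slope/intercept, evaluate the equivalent form Y = mean_Y + SD_Y * (X - mean_X) / SD_X at full precision:
Y = 76.57 + 14.43 * (70 - 43.28) / 11.52
Y = 76.57 + 14.43 * 26.72 / 11.52
Y = 76.57 + 385.5696 / 11.52
Y = 76.57 + 33.4696
Y = 110.0396

110.0396


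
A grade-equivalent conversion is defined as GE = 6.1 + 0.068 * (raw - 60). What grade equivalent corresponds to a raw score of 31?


raw - median = 31 - 60 = -29
slope * diff = 0.068 * -29 = -1.972
GE = 6.1 + -1.972
GE = 4.128

4.128


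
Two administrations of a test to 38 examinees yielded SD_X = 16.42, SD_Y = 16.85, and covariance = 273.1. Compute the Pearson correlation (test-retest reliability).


r = cov(X,Y) / (SD_X * SD_Y)
r = 273.1 / (16.42 * 16.85)
r = 273.1 / 276.677
r = 0.9871

0.9871


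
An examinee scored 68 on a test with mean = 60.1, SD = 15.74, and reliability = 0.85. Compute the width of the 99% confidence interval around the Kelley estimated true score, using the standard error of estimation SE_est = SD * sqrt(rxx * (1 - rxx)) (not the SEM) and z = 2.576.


True score estimate = 0.85*68 + 0.15*60.1 = 66.815
SE_est = SD * sqrt(rxx * (1 - rxx)) = 15.74 * sqrt(0.85 * 0.15) = 15.74 * sqrt(0.1275) = 5.620304
CI = T_est +/- z * SE_est, so width = 2 * z * SE_est = 2 * 2.576 * 5.620304
Width = 28.9558

28.9558


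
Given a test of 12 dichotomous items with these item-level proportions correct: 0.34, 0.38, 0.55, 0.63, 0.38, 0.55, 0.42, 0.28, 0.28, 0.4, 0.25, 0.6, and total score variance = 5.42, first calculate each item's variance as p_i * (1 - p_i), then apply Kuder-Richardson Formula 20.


For each item, compute p_i * q_i:
  Item 1: 0.34 * 0.66 = 0.2244
  Item 2: 0.38 * 0.62 = 0.2356
  Item 3: 0.55 * 0.45 = 0.2475
  Item 4: 0.63 * 0.37 = 0.2331
  Item 5: 0.38 * 0.62 = 0.2356
  Item 6: 0.55 * 0.45 = 0.2475
  Item 7: 0.42 * 0.58 = 0.2436
  Item 8: 0.28 * 0.72 = 0.2016
  Item 9: 0.28 * 0.72 = 0.2016
  Item 10: 0.4 * 0.6 = 0.24
  Item 11: 0.25 * 0.75 = 0.1875
  Item 12: 0.6 * 0.4 = 0.24
Sum(p_i * q_i) = 0.2244 + 0.2356 + 0.2475 + 0.2331 + 0.2356 + 0.2475 + 0.2436 + 0.2016 + 0.2016 + 0.24 + 0.1875 + 0.24 = 2.738
KR-20 = (k/(k-1)) * (1 - Sum(p_i*q_i) / Var_total)
= (12/11) * (1 - 2.738/5.42)
= 1.0909 * 0.4948
KR-20 = 0.5398

0.5398


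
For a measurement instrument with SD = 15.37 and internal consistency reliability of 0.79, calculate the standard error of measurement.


SEM = SD * sqrt(1 - rxx)
SEM = 15.37 * sqrt(1 - 0.79)
SEM = 15.37 * sqrt(0.21) = 15.37 * 0.458258
SEM = 7.0434

7.0434


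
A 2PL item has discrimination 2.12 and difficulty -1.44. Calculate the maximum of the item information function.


For 2PL, max info at theta = b = -1.44
I_max = a^2 / 4 = 2.12^2 / 4
= 4.4944 / 4
I_max = 1.1236

1.1236


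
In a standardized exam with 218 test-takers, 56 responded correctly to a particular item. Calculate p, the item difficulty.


Item difficulty p = number correct / total examinees
p = 56 / 218
p = 0.2569

0.2569


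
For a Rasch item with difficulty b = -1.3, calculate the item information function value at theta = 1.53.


P = 1/(1+exp(-(1.53--1.3))) = 0.9443
I = P*(1-P) = 0.9443 * 0.0557
I = 0.0526

0.0526


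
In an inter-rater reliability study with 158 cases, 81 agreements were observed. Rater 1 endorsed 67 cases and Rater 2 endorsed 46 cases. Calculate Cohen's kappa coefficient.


P_o = 81/158 = 0.512658
P_e = (67*46 + 91*112) / 24964 = 0.531726
kappa = (P_o - P_e) / (1 - P_e)
kappa = (0.512658 - 0.531726) / (1 - 0.531726)
kappa = -0.0407

-0.0407
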